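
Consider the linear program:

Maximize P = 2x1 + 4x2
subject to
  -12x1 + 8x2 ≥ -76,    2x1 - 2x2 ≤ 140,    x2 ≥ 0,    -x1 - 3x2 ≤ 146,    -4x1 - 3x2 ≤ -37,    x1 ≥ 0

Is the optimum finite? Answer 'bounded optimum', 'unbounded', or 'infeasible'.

From the feasible point (131/17, 35/17), moving in the direction (0, 1) keeps every constraint satisfied while P increases without bound.

unbounded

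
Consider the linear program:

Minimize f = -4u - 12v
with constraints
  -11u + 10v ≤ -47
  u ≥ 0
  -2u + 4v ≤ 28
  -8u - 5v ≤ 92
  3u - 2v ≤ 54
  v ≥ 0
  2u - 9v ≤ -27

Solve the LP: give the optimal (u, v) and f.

Vertices and f = -4u - 12v:
  (39/2, 67/4) → f = -279
  (693/79, 391/79) → f = -7464/79
  (34, 24) → f = -424
  (540/23, 189/23) → f = -4428/23

u = 34, v = 24, minimum f = -424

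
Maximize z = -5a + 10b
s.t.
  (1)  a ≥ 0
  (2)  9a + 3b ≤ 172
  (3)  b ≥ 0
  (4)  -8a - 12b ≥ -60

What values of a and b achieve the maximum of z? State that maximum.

a = 0, b = 5, maximum z = 50

Extreme points and z = -5a + 10b:
  (0, 0) → z = 0
  (0, 5) → z = 50
  (15/2, 0) → z = -75/2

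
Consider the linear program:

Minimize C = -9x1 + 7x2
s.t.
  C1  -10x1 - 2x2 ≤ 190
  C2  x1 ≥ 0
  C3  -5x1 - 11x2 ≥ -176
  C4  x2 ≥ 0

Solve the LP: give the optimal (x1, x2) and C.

x1 = 176/5, x2 = 0, minimum C = -1584/5

Extreme points and C = -9x1 + 7x2:
  (0, 16) → C = 112
  (0, 0) → C = 0
  (176/5, 0) → C = -1584/5

At the optimal vertex, -5x1 - 11x2 = -176 and x2 = 0.
Solving simultaneously gives x1 = 176/5, x2 = 0.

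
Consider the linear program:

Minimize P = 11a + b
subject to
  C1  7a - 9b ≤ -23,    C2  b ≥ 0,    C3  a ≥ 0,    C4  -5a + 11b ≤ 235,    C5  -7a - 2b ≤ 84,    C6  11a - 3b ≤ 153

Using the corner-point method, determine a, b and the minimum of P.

Corner points and P = 11a + b:
  (0, 23/9) → P = 23/9
  (241/13, 662/39) → P = 8615/39
  (0, 235/11) → P = 235/11
  (1194/53, 1675/53) → P = 14809/53

The optimum lies where 7a - 9b = -23 and a = 0.
Solving simultaneously gives a = 0, b = 23/9.

a = 0, b = 23/9, minimum P = 23/9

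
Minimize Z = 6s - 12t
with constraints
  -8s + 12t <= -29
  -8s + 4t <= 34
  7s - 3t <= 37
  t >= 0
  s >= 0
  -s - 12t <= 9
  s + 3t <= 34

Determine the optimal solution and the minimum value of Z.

s = 119/20, t = 31/20, minimum Z = 171/10

Extreme points and Z = 6s - 12t:
  (119/20, 31/20) → Z = 171/10
  (29/8, 0) → Z = 87/4
  (37/7, 0) → Z = 222/7

The optimum lies where -8s + 12t = -29 and 7s - 3t = 37.
Solving simultaneously gives s = 119/20, t = 31/20.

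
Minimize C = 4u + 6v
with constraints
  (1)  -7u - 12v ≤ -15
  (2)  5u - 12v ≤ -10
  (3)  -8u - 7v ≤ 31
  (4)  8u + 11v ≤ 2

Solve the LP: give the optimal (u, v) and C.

u = -477/47, v = 337/47, minimum C = 114/47

Extreme points and C = 4u + 6v:
  (-477/47, 337/47) → C = 114/47
  (-141/19, 106/19) → C = 72/19
  (-355/32, 33/4) → C = 41/8

The optimum lies where -7u - 12v = -15 and -8u - 7v = 31.
Solving simultaneously gives u = -477/47, v = 337/47.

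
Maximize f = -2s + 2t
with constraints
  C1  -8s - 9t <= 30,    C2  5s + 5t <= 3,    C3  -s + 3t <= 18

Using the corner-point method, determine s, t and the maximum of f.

The binding constraints are -8s - 9t = 30 and -s + 3t = 18.
Solving simultaneously gives s = -84/11, t = 38/11.

s = -84/11, t = 38/11, maximum f = 244/11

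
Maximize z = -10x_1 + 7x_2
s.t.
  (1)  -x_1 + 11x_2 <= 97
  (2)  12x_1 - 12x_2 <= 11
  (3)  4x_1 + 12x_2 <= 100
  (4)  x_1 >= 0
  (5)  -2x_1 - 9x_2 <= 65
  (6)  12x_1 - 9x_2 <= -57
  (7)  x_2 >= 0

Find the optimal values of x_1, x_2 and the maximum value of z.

x_1 = 0, x_2 = 25/3, maximum z = 175/3

Vertices and z = -10x_1 + 7x_2:
  (0, 25/3) → z = 175/3
  (6/5, 119/15) → z = 653/15
  (0, 19/3) → z = 133/3

The optimum lies where 4x_1 + 12x_2 = 100 and x_1 = 0.
Solving simultaneously gives x_1 = 0, x_2 = 25/3.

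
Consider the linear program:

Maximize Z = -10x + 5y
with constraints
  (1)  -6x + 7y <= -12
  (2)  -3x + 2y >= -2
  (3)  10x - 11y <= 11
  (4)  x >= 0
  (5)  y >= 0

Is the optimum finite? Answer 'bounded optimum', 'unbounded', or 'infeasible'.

infeasible

The boundaries -3x + 2y = -2 and y = 0 meet at (2/3, 0), but that point violates -6x + 7y ≤ -12. Every candidate vertex is excluded by some other constraint, so the feasible region is empty.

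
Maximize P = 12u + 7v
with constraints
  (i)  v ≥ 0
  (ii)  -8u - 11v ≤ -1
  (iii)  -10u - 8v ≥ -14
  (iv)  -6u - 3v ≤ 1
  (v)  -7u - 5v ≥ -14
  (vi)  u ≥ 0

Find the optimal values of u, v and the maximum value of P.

u = 7/5, v = 0, maximum P = 84/5

Vertices and P = 12u + 7v:
  (1/8, 0) → P = 3/2
  (7/5, 0) → P = 84/5
  (0, 1/11) → P = 7/11
  (0, 7/4) → P = 49/4

The binding constraints are v = 0 and -10u - 8v = -14.
Solving simultaneously gives u = 7/5, v = 0.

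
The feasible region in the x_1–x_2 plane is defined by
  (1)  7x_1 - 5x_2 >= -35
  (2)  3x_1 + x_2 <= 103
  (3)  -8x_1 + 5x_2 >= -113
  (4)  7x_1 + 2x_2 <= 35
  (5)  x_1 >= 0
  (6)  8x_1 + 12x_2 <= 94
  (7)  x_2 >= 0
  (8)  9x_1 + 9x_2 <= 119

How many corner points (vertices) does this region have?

The feasible vertices (each the meet of two boundaries and inside every other half-plane) are:
  (0, 7)
  (25/62, 469/62)
  (58/17, 189/34)
  (5, 0)
  (0, 0)

5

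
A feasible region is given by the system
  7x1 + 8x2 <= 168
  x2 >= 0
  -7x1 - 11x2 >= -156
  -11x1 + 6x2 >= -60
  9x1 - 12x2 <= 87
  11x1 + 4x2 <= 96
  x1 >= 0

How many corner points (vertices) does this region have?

5

Pairwise boundary intersections that survive every other constraint:
  (60/11, 0)
  (0, 0)
  (144/31, 348/31)
  (0, 156/11)
  (408/55, 18/5)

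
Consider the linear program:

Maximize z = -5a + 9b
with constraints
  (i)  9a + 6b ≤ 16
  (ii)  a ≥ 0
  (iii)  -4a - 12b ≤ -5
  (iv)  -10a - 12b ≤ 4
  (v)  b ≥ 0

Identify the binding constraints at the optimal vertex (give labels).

(i) and (ii)

Vertices and z = -5a + 9b:
  (0, 8/3) → z = 24
  (16/9, 0) → z = -80/9
  (0, 5/12) → z = 15/4
  (5/4, 0) → z = -25/4

The maximum is at (0, 8/3). Substituting into each constraint, equality holds for (i) and (ii); the remaining constraints have slack.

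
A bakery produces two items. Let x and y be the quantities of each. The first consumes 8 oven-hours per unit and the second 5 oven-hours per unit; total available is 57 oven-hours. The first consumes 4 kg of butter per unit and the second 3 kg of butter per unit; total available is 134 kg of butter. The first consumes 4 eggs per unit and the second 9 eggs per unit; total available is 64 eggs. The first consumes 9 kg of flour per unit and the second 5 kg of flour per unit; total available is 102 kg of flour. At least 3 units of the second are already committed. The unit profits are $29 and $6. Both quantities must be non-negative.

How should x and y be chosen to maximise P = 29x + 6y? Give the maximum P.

Vertices and P = 29x + 6y:
  (0, 64/9) → P = 128/3
  (0, 3) → P = 18
  (193/52, 71/13) → P = 7301/52
  (21/4, 3) → P = 681/4

At the optimal vertex, 8x + 5y = 57 and y = 3.
Solving simultaneously gives x = 21/4, y = 3.

x = 21/4, y = 3, maximum P = 681/4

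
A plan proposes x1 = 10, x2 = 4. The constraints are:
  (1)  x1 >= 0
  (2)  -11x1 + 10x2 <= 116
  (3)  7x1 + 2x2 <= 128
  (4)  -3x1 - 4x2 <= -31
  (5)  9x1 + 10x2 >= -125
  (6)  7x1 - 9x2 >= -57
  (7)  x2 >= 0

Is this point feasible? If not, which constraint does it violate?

(1): 10 ≥ 0 ✓
(2): -70 ≤ 116 ✓
(3): 78 ≤ 128 ✓
(4): -46 ≤ -31 ✓
(5): 130 ≥ -125 ✓
(6): 34 ≥ -57 ✓
(7): 4 ≥ 0 ✓

feasible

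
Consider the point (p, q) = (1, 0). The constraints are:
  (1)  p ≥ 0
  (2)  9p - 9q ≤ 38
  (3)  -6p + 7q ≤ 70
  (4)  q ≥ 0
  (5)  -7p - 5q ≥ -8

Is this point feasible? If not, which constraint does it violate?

feasible

(1): 1 ≥ 0 ✓
(2): 9 ≤ 38 ✓
(3): -6 ≤ 70 ✓
(4): 0 ≥ 0 ✓
(5): -7 ≥ -8 ✓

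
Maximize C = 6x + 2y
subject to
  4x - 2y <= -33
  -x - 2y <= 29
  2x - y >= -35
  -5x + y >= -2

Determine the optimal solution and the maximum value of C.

x = 37/3, y = 179/3, maximum C = 580/3

Corner points and C = 6x + 2y:
  (-62/5, -83/10) → C = -91
  (37/6, 173/6) → C = 284/3
  (-99/5, -23/5) → C = -128
  (37/3, 179/3) → C = 580/3

At the optimal vertex, 2x - y = -35 and -5x + y = -2.
Solving simultaneously gives x = 37/3, y = 179/3.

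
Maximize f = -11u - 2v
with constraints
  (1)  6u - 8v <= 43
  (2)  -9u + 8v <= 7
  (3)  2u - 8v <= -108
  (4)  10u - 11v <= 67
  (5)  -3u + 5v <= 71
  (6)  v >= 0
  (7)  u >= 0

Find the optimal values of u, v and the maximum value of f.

Corner points and f = -11u - 2v:
  (101/7, 479/28) → f = -2701/14
  (533/21, 206/7) → f = -7099/21
  (862/29, 607/29) → f = -10696/29
  (1116/17, 911/17) → f = -14098/17

u = 101/7, v = 479/28, maximum f = -2701/14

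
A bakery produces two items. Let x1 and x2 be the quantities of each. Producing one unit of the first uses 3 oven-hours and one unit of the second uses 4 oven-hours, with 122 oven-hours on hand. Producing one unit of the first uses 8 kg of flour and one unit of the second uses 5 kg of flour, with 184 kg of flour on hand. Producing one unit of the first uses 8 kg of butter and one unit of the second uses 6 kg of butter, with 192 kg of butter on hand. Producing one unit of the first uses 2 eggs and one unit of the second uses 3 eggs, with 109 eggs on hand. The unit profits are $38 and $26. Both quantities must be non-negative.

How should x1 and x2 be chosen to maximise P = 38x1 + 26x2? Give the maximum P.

Feasible corners and P = 38x1 + 26x2:
  (0, 0) → P = 0
  (0, 61/2) → P = 793
  (23, 0) → P = 874
  (18/7, 200/7) → P = 5884/7
  (18, 8) → P = 892

x1 = 18, x2 = 8, maximum P = 892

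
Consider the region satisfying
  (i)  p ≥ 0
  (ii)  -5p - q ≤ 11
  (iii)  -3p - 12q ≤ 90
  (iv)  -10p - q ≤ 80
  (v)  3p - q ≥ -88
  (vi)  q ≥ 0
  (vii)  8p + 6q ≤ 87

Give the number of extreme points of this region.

Of the 21 pairwise boundary intersections, those satisfying every inequality are:
  (0, 0)
  (0, 29/2)
  (87/8, 0)

3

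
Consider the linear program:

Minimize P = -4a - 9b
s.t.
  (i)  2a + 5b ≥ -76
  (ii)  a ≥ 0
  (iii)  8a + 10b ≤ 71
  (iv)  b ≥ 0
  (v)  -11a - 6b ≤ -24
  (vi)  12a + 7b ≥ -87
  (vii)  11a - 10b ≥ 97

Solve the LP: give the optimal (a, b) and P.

Corner points and P = -4a - 9b:
  (71/8, 0) → P = -71/2
  (168/19, 1/38) → P = -1353/38
  (97/11, 0) → P = -388/11

a = 168/19, b = 1/38, minimum P = -1353/38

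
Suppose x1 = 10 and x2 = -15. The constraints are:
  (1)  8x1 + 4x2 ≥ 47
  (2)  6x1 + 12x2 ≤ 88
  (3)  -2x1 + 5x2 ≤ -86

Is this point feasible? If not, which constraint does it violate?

Constraint (1): 8x1 + 4x2 = 20, which is not ≥ 47. All other constraints are satisfied.

not feasible — violates (1)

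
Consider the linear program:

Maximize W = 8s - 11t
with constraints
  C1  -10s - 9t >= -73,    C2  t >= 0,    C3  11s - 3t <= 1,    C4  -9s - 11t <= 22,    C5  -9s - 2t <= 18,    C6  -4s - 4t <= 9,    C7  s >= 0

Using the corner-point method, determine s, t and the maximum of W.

Extreme points and W = 8s - 11t:
  (76/43, 793/129) → W = -6899/129
  (0, 73/9) → W = -803/9
  (1/11, 0) → W = 8/11
  (0, 0) → W = 0

s = 1/11, t = 0, maximum W = 8/11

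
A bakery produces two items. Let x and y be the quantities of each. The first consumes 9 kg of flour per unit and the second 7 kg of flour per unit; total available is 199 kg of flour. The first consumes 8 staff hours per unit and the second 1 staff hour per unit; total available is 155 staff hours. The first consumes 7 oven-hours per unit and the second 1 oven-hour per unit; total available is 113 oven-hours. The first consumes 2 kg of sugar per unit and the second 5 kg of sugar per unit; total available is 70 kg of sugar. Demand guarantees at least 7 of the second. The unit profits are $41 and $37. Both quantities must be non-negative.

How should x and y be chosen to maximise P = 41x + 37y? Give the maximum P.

x = 15, y = 8, maximum P = 911

Corner points and P = 41x + 37y:
  (0, 14) → P = 518
  (0, 7) → P = 259
  (15, 8) → P = 911
  (106/7, 7) → P = 6159/7

The binding constraints are 7x + y = 113 and 2x + 5y = 70.
Solving simultaneously gives x = 15, y = 8.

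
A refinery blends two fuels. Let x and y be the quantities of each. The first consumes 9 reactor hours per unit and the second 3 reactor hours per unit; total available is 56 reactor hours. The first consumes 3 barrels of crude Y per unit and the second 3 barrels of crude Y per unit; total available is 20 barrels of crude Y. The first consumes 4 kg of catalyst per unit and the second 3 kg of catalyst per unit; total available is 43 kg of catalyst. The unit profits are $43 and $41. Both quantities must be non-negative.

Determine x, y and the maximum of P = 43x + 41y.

Corner points and P = 43x + 41y:
  (0, 0) → P = 0
  (0, 20/3) → P = 820/3
  (56/9, 0) → P = 2408/9
  (6, 2/3) → P = 856/3

x = 6, y = 2/3, maximum P = 856/3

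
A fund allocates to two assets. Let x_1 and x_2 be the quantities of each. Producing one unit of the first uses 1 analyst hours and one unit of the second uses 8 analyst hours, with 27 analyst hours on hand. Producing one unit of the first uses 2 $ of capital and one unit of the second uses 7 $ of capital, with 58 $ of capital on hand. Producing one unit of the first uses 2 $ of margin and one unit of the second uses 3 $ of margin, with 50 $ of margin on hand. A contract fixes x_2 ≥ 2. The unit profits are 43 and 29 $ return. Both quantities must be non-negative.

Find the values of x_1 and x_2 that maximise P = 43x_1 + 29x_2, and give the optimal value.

Feasible corners and P = 43x_1 + 29x_2:
  (0, 27/8) → P = 783/8
  (0, 2) → P = 58
  (11, 2) → P = 531

x_1 = 11, x_2 = 2, maximum P = 531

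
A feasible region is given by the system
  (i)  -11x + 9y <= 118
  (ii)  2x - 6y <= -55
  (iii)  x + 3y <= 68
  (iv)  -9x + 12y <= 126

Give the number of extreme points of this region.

3

The feasible vertices (each the meet of two boundaries and inside every other half-plane) are:
  (81/4, 191/12)
  (-16/5, 81/10)
  (146/13, 246/13)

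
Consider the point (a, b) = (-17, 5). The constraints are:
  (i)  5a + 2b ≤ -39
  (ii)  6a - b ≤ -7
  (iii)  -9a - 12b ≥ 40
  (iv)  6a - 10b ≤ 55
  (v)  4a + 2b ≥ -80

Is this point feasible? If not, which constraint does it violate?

(i): -75 ≤ -39 ✓
(ii): -107 ≤ -7 ✓
(iii): 93 ≥ 40 ✓
(iv): -152 ≤ 55 ✓
(v): -58 ≥ -80 ✓

feasible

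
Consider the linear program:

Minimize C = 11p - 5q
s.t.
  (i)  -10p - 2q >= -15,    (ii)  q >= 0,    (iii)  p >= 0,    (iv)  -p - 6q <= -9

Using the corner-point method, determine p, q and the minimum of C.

p = 0, q = 15/2, minimum C = -75/2

Corner points and C = 11p - 5q:
  (0, 15/2) → C = -75/2
  (36/29, 75/58) → C = 417/58
  (0, 3/2) → C = -15/2

The binding constraints are -10p - 2q = -15 and p = 0.
Solving simultaneously gives p = 0, q = 15/2.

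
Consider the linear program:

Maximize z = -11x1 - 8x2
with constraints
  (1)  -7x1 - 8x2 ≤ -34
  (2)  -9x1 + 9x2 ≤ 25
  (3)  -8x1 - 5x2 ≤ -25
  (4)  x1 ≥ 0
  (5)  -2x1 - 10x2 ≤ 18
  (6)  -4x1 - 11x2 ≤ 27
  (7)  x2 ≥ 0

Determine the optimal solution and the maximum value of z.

x1 = 30/29, x2 = 97/29, maximum z = -1106/29

The feasible region is unbounded (it extends along (1, 1), (1, 0)), but z strictly decreases along every unbounded feasible direction, so there is no improving ray and the maximum is attained at a vertex.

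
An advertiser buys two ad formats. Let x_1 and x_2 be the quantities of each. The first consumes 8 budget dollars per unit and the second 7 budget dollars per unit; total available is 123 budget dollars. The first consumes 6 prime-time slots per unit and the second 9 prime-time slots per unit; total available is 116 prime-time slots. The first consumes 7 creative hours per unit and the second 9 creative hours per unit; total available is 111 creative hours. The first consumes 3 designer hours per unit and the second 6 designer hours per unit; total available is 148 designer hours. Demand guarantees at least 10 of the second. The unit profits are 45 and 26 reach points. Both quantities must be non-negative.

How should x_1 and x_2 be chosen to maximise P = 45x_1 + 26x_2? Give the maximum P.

x_1 = 3, x_2 = 10, maximum P = 395

Feasible corners and P = 45x_1 + 26x_2:
  (0, 37/3) → P = 962/3
  (0, 10) → P = 260
  (3, 10) → P = 395

The optimum lies where 7x_1 + 9x_2 = 111 and x_2 = 10.
Solving simultaneously gives x_1 = 3, x_2 = 10.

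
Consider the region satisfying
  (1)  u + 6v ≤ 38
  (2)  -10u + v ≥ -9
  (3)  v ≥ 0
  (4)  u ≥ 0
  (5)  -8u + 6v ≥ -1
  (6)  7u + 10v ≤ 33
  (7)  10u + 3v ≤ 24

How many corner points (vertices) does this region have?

5

Of the 21 pairwise boundary intersections, those satisfying every inequality are:
  (53/52, 31/26)
  (123/107, 267/107)
  (0, 0)
  (1/8, 0)
  (0, 33/10)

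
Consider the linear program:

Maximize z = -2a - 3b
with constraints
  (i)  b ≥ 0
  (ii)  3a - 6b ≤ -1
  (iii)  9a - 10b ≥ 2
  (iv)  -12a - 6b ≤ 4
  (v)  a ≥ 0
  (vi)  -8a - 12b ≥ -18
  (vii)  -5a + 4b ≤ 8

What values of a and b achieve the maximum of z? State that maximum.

The binding constraints are 3a - 6b = -1 and 9a - 10b = 2.
Solving simultaneously gives a = 11/12, b = 5/8.

a = 11/12, b = 5/8, maximum z = -89/24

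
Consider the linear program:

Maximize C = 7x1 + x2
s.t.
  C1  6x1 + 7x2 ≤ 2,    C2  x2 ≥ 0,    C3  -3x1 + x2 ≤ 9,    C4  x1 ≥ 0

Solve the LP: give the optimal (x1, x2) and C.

x1 = 1/3, x2 = 0, maximum C = 7/3

The binding constraints are 6x1 + 7x2 = 2 and x2 = 0.
Solving simultaneously gives x1 = 1/3, x2 = 0.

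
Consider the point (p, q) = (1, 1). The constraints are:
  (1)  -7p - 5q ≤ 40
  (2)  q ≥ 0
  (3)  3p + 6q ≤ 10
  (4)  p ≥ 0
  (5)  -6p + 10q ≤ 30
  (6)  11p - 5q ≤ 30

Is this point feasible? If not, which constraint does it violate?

feasible

(1): -12 ≤ 40 ✓
(2): 1 ≥ 0 ✓
(3): 9 ≤ 10 ✓
(4): 1 ≥ 0 ✓
(5): 4 ≤ 30 ✓
(6): 6 ≤ 30 ✓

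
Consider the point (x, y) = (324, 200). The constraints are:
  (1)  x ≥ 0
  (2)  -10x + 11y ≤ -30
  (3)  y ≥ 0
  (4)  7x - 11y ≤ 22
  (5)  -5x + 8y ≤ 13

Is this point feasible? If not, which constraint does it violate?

not feasible — violates (4)

Constraint (4): 7x - 11y = 68, which is not ≤ 22. All other constraints are satisfied.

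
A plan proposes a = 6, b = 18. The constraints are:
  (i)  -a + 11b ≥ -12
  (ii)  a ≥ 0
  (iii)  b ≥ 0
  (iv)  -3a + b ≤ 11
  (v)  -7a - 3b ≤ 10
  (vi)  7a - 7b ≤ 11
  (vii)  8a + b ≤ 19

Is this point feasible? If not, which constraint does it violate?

Constraint (vii): 8a + b = 66, which is not ≤ 19. All other constraints are satisfied.

not feasible — violates (vii)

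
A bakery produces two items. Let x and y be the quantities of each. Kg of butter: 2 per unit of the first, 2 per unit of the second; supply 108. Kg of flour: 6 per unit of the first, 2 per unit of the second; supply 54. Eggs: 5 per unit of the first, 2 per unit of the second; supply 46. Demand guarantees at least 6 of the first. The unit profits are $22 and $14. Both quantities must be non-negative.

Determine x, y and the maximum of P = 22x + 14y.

x = 6, y = 8, maximum P = 244

Corner points and P = 22x + 14y:
  (9, 0) → P = 198
  (6, 0) → P = 132
  (8, 3) → P = 218
  (6, 8) → P = 244

The binding constraints are 5x + 2y = 46 and x = 6.
Solving simultaneously gives x = 6, y = 8.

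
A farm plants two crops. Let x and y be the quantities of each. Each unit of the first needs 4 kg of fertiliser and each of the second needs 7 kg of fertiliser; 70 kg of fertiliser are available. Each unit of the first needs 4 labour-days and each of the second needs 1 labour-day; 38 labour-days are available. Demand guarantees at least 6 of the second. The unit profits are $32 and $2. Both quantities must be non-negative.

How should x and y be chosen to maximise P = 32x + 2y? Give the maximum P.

x = 7, y = 6, maximum P = 236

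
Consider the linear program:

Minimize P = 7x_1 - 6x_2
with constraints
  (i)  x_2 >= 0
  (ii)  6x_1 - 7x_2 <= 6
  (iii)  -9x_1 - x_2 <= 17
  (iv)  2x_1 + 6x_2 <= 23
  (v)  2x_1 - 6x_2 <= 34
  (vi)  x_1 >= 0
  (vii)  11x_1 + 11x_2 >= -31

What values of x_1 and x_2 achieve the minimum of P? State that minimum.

Extreme points and P = 7x_1 - 6x_2:
  (1, 0) → P = 7
  (0, 0) → P = 0
  (197/50, 63/25) → P = 623/50
  (0, 23/6) → P = -23

The optimum lies where 2x_1 + 6x_2 = 23 and x_1 = 0.
Solving simultaneously gives x_1 = 0, x_2 = 23/6.

x_1 = 0, x_2 = 23/6, minimum P = -23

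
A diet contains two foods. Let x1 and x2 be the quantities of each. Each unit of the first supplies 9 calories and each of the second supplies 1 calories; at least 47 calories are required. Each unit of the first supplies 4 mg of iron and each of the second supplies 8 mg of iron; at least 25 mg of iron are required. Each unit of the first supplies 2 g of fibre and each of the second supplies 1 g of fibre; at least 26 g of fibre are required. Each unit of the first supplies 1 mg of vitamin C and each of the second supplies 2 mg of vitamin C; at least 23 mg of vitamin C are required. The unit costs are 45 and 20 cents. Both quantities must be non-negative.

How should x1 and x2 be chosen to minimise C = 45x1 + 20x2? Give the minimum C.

Corner points and C = 45x1 + 20x2:
  (0, 47) → C = 940
  (23, 0) → C = 1035
  (3, 20) → C = 535
  (29/3, 20/3) → C = 1705/3
The feasible region is unbounded (it extends along (0, 1), (1, 0)), but C strictly increases along every unbounded feasible direction, so there is no improving ray and the minimum is attained at a vertex.

x1 = 3, x2 = 20, minimum C = 535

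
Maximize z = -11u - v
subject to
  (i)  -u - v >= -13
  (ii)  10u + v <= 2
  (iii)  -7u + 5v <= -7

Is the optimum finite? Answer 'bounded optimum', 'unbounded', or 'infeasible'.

From the feasible point (17/57, -56/57), moving in the direction (-5, -7) keeps every constraint satisfied while z increases without bound.

unbounded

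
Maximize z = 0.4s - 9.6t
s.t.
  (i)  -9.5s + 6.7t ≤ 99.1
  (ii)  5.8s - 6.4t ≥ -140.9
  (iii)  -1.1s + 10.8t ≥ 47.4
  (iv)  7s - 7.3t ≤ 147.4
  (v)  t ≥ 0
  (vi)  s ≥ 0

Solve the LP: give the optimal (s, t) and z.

s = 0, t = 79/18, maximum z = -632/15

The optimum lies where -1.1s + 10.8t = 47.4 and s = 0.
Solving simultaneously gives s = 0, t = 79/18.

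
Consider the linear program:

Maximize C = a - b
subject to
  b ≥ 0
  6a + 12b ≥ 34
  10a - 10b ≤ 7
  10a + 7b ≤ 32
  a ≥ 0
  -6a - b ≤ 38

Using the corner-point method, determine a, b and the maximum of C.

Feasible corners and C = a - b:
  (73/39, 74/39) → C = -1/39
  (0, 17/6) → C = -17/6
  (0, 32/7) → C = -32/7

a = 73/39, b = 74/39, maximum C = -1/39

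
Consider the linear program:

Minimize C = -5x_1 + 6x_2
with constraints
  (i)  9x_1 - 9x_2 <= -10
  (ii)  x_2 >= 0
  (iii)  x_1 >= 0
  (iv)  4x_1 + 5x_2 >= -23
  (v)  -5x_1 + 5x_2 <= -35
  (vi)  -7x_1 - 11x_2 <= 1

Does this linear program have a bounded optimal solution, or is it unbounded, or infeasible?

Constraints 9x_1 - 9x_2 ≤ -10 and -5x_1 + 5x_2 ≤ -35 have parallel boundaries but demand opposite sides — no point can satisfy both, so the region is empty.

infeasible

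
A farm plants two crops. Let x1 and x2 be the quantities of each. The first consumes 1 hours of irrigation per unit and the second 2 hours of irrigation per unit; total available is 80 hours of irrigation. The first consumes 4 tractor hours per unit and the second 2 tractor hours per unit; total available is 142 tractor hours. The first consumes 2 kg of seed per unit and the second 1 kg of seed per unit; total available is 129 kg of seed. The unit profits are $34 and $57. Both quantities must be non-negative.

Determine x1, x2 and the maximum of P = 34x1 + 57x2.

x1 = 62/3, x2 = 89/3, maximum P = 7181/3

Corner points and P = 34x1 + 57x2:
  (0, 0) → P = 0
  (0, 40) → P = 2280
  (71/2, 0) → P = 1207
  (62/3, 89/3) → P = 7181/3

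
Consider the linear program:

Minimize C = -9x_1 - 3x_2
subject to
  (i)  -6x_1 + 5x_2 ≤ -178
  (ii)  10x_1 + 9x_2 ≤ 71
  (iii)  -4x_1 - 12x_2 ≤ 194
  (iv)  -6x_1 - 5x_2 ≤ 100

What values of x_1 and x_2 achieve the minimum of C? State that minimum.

x_1 = 433/14, x_2 = -556/21, minimum C = -2785/14

Extreme points and C = -9x_1 - 3x_2:
  (1957/104, -677/52) → C = -13551/104
  (583/46, -469/23) → C = -2433/46
  (433/14, -556/21) → C = -2785/14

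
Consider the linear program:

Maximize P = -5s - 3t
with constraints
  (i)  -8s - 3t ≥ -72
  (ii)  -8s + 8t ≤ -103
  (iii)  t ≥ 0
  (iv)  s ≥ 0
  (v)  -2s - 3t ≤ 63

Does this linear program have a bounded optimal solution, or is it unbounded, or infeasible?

The boundaries -8s - 3t = -72 and -8s + 8t = -103 meet at (885/88, -31/11), but that point violates t ≥ 0. Every candidate vertex is excluded by some other constraint, so the feasible region is empty.

infeasible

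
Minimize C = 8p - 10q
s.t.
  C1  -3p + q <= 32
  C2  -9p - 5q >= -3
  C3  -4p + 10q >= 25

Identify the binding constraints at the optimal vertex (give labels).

C1 and C2

Vertices and C = 8p - 10q:
  (-157/24, 99/8) → C = -2113/12
  (-295/26, -53/26) → C = -915/13
  (-19/22, 237/110) → C = -313/11

The minimum is at (-157/24, 99/8). Substituting into each constraint, equality holds for C1 and C2; the remaining constraints have slack.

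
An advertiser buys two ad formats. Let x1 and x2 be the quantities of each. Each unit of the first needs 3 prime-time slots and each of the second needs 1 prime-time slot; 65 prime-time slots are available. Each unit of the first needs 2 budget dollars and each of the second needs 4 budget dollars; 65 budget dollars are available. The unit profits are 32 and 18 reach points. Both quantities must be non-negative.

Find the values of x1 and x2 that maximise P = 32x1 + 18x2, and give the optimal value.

x1 = 39/2, x2 = 13/2, maximum P = 741

Corner points and P = 32x1 + 18x2:
  (0, 0) → P = 0
  (0, 65/4) → P = 585/2
  (65/3, 0) → P = 2080/3
  (39/2, 13/2) → P = 741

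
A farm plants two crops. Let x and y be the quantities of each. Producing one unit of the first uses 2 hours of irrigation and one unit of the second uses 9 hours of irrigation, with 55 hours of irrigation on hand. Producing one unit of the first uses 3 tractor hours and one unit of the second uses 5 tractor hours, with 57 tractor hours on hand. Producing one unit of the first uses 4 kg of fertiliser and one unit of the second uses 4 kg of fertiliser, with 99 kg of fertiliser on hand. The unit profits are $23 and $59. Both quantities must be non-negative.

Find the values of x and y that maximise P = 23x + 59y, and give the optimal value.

Corner points and P = 23x + 59y:
  (0, 0) → P = 0
  (0, 55/9) → P = 3245/9
  (19, 0) → P = 437
  (14, 3) → P = 499

The optimum lies where 2x + 9y = 55 and 3x + 5y = 57.
Solving simultaneously gives x = 14, y = 3.

x = 14, y = 3, maximum P = 499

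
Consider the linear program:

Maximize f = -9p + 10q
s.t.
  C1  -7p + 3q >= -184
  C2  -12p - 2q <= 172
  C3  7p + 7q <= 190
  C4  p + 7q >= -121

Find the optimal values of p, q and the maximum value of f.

p = -792/35, q = 1742/35, maximum f = 24548/35

Vertices and f = -9p + 10q:
  (929/35, 3/5) → f = -8151/35
  (925/52, -1031/52) → f = -18635/52
  (-792/35, 1742/35) → f = 24548/35
  (-481/41, -640/41) → f = -2071/41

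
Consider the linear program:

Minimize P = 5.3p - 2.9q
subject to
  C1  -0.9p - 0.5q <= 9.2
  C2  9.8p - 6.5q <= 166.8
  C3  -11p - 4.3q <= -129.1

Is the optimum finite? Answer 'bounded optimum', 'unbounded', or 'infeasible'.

From the feasible point (155639/11364, -28481/5682), moving in the direction (-4.3, 11) keeps every constraint satisfied while P decreases without bound.

unbounded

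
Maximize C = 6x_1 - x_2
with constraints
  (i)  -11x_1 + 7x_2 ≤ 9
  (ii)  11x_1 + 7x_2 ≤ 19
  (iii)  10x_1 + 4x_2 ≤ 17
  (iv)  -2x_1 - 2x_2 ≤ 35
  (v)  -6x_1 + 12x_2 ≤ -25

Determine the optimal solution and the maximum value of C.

Extreme points and C = 6x_1 - x_2:
  (-263/36, -367/36) → C = -1211/36
  (-283/90, -329/90) → C = -1369/90
  (29/2, -32) → C = 119
  (19/9, -37/36) → C = 493/36

At the optimal vertex, 10x_1 + 4x_2 = 17 and -2x_1 - 2x_2 = 35.
Solving simultaneously gives x_1 = 29/2, x_2 = -32.

x_1 = 29/2, x_2 = -32, maximum C = 119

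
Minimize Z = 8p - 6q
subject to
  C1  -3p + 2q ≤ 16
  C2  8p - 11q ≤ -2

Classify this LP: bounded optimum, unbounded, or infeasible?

From the feasible point (-172/17, -122/17), moving in the direction (2, 3) keeps every constraint satisfied while Z decreases without bound.

unbounded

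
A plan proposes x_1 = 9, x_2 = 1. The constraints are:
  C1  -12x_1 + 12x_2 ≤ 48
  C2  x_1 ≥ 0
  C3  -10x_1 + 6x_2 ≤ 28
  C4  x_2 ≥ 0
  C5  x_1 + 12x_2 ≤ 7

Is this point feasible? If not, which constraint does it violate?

not feasible — violates C5

Constraint C5: x_1 + 12x_2 = 21, which is not ≤ 7. All other constraints are satisfied.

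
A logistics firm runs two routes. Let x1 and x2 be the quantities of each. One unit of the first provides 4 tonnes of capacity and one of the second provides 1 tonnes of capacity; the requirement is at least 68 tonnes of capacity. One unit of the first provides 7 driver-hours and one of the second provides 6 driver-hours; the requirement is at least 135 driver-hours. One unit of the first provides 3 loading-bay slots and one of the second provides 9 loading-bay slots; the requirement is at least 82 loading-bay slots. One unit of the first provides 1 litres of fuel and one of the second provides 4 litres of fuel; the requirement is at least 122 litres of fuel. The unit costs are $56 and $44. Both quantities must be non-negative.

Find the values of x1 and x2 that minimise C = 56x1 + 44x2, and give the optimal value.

Corner points and C = 56x1 + 44x2:
  (0, 68) → C = 2992
  (122, 0) → C = 6832
  (10, 28) → C = 1792
The feasible region is unbounded (it extends along (0, 1), (1, 0)), but C strictly increases along every unbounded feasible direction, so there is no improving ray and the minimum is attained at a vertex.

x1 = 10, x2 = 28, minimum C = 1792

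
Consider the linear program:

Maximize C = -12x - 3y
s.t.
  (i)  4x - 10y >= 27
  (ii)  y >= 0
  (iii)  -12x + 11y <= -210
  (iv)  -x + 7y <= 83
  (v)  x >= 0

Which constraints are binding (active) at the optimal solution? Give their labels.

Extreme points and C = -12x - 3y:
  (1803/76, 129/19) → C = -5796/19
  (1019/18, 359/18) → C = -4435/6
  (35/2, 0) → C = -210
The feasible region is unbounded (it extends along (7, 1), (1, 0)), but C strictly decreases along every unbounded feasible direction, so there is no improving ray and the maximum is attained at a vertex.

The maximum is at (35/2, 0). Substituting into each constraint, equality holds for (ii) and (iii); the remaining constraints have slack.

(ii) and (iii)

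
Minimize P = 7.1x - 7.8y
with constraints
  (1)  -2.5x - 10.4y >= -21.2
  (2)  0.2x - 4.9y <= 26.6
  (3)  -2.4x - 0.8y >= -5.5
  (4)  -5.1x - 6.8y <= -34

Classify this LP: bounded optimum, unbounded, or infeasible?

The boundaries -2.5x - 10.4y = -21.2 and 0.2x - 4.9y = 26.6 meet at (38052/1433, -6226/1433), but that point violates -2.4x - 0.8y ≥ -5.5. Every candidate vertex is excluded by some other constraint, so the feasible region is empty.

infeasible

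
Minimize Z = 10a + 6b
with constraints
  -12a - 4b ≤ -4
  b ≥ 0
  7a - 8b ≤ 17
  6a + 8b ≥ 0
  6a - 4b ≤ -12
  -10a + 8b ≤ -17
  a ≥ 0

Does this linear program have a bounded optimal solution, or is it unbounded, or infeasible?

The boundaries b = 0 and 7a - 8b = 17 meet at (17/7, 0), but that point violates 6a - 4b ≤ -12. Every candidate vertex is excluded by some other constraint, so the feasible region is empty.

infeasible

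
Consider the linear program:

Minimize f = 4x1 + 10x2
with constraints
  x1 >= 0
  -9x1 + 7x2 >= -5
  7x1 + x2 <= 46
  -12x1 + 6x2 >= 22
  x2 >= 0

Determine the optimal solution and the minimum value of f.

Extreme points and f = 4x1 + 10x2:
  (0, 46) → f = 460
  (0, 11/3) → f = 110/3
  (127/27, 353/27) → f = 1346/9

At the optimal vertex, x1 = 0 and -12x1 + 6x2 = 22.
Solving simultaneously gives x1 = 0, x2 = 11/3.

x1 = 0, x2 = 11/3, minimum f = 110/3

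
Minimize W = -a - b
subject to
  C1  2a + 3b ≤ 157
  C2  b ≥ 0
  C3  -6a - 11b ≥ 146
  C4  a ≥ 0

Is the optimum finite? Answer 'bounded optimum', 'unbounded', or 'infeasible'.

infeasible

The boundaries 2a + 3b = 157 and b = 0 meet at (157/2, 0), but that point violates -6a - 11b ≥ 146. Every candidate vertex is excluded by some other constraint, so the feasible region is empty.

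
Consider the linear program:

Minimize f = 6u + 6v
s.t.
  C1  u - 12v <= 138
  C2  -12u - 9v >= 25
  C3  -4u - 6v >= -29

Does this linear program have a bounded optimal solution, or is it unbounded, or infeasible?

From the feasible point (314/51, -1681/153), moving in the direction (-12, -1) keeps every constraint satisfied while f decreases without bound.

unbounded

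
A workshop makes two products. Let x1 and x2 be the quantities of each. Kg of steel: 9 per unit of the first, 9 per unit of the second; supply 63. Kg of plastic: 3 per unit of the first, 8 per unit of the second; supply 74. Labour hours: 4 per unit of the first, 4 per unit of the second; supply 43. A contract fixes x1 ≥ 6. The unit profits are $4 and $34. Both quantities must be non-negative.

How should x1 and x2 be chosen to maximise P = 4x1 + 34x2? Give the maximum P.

x1 = 6, x2 = 1, maximum P = 58

Corner points and P = 4x1 + 34x2:
  (7, 0) → P = 28
  (6, 0) → P = 24
  (6, 1) → P = 58

At the optimal vertex, 9x1 + 9x2 = 63 and x1 = 6.
Solving simultaneously gives x1 = 6, x2 = 1.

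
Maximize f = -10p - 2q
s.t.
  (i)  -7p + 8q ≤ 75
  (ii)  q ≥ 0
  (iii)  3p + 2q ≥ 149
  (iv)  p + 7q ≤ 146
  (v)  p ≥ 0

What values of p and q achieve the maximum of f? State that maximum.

p = 751/19, q = 289/19, maximum f = -8088/19

Feasible corners and f = -10p - 2q:
  (149/3, 0) → f = -1490/3
  (146, 0) → f = -1460
  (751/19, 289/19) → f = -8088/19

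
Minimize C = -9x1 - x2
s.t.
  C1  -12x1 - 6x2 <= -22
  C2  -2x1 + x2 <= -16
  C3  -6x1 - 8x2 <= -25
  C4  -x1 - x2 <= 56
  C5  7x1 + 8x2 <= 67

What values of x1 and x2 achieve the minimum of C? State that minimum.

x1 = 42, x2 = -227/8, minimum C = -2797/8

At the optimal vertex, -6x1 - 8x2 = -25 and 7x1 + 8x2 = 67.
Solving simultaneously gives x1 = 42, x2 = -227/8.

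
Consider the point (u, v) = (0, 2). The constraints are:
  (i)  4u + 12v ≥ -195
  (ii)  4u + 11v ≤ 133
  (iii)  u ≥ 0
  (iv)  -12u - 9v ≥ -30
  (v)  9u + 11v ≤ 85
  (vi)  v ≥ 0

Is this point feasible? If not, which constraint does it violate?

feasible

(i): 24 ≥ -195 ✓
(ii): 22 ≤ 133 ✓
(iii): 0 ≥ 0 ✓
(iv): -18 ≥ -30 ✓
(v): 22 ≤ 85 ✓
(vi): 2 ≥ 0 ✓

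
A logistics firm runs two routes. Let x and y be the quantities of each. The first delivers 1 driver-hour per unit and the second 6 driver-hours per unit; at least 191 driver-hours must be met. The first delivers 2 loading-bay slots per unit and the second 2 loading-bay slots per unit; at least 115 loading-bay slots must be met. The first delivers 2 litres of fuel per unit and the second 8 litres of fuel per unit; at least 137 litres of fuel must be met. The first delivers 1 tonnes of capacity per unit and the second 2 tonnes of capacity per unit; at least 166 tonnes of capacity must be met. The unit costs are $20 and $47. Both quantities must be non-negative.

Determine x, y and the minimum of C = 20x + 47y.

x = 307/2, y = 25/4, minimum C = 13455/4

Corner points and C = 20x + 47y:
  (0, 83) → C = 3901
  (191, 0) → C = 3820
  (307/2, 25/4) → C = 13455/4
The feasible region is unbounded (it extends along (0, 1), (1, 0)), but C strictly increases along every unbounded feasible direction, so there is no improving ray and the minimum is attained at a vertex.

The binding constraints are x + 6y = 191 and x + 2y = 166.
Solving simultaneously gives x = 307/2, y = 25/4.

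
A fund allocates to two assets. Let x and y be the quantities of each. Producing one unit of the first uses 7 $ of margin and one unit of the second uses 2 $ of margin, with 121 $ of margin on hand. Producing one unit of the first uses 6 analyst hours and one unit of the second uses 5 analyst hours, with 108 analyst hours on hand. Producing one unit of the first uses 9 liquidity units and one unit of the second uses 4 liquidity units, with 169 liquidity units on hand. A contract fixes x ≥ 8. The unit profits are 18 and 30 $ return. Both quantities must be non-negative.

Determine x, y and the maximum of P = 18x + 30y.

Extreme points and P = 18x + 30y:
  (121/7, 0) → P = 2178/7
  (8, 0) → P = 144
  (389/23, 30/23) → P = 7902/23
  (8, 12) → P = 504

At the optimal vertex, 6x + 5y = 108 and x = 8.
Solving simultaneously gives x = 8, y = 12.

x = 8, y = 12, maximum P = 504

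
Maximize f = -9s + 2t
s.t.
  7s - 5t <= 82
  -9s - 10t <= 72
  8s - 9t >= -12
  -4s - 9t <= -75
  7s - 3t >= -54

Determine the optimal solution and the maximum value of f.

Corner points and f = -9s + 2t:
  (798/23, 740/23) → f = -5702/23
  (1113/83, 197/83) → f = -9623/83
  (21/4, 6) → f = -141/4

s = 21/4, t = 6, maximum f = -141/4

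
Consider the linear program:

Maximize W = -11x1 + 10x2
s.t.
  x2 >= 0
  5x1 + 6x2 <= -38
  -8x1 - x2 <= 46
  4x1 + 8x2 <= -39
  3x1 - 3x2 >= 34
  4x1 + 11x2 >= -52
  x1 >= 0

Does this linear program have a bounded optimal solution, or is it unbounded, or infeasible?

The boundaries 4x1 + 11x2 = -52 and x1 = 0 meet at (0, -52/11), but that point violates x2 ≥ 0. Every candidate vertex is excluded by some other constraint, so the feasible region is empty.

infeasible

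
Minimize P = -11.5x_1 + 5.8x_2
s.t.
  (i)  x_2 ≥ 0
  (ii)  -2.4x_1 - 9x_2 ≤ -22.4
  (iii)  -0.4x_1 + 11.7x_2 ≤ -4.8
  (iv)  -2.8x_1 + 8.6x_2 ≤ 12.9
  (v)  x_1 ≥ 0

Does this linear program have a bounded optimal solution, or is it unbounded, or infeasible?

From the feasible point (12, 0), moving in the direction (11.7, 0.4) keeps every constraint satisfied while P decreases without bound.

unbounded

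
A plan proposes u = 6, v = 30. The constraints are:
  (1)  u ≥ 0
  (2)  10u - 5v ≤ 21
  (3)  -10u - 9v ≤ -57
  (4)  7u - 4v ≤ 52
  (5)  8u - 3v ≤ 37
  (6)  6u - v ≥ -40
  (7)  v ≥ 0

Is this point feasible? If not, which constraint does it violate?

(1): 6 ≥ 0 ✓
(2): -90 ≤ 21 ✓
(3): -330 ≤ -57 ✓
(4): -78 ≤ 52 ✓
(5): -42 ≤ 37 ✓
(6): 6 ≥ -40 ✓
(7): 30 ≥ 0 ✓

feasible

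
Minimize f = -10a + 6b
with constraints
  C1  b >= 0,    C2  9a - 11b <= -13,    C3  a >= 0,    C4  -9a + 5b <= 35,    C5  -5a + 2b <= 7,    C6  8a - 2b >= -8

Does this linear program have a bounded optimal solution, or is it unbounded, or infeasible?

unbounded

From the feasible point (0, 13/11), moving in the direction (11, 9) keeps every constraint satisfied while f decreases without bound.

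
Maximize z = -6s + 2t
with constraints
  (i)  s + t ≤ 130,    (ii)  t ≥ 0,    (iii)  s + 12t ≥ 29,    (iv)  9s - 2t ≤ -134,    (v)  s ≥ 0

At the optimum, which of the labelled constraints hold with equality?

(i) and (v)

Vertices and z = -6s + 2t:
  (126/11, 1304/11) → z = 1852/11
  (0, 130) → z = 260
  (0, 67) → z = 134

The maximum is at (0, 130). Substituting into each constraint, equality holds for (i) and (v); the remaining constraints have slack.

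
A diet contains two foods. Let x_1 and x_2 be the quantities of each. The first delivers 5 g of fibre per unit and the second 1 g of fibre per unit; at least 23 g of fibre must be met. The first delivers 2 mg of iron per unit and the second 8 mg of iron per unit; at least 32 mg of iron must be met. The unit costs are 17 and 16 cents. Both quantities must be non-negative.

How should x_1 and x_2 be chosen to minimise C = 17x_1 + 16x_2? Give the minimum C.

Vertices and C = 17x_1 + 16x_2:
  (0, 23) → C = 368
  (16, 0) → C = 272
  (4, 3) → C = 116
The feasible region is unbounded (it extends along (0, 1), (1, 0)), but C strictly increases along every unbounded feasible direction, so there is no improving ray and the minimum is attained at a vertex.

x_1 = 4, x_2 = 3, minimum C = 116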